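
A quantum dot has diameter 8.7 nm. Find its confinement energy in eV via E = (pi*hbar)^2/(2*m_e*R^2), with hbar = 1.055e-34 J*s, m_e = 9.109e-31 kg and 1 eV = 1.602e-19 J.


Radius R = 8.7/2 = 4.35 nm = 4.35e-09 m
E = (pi * 1.055e-34)^2 / (2 * 9.109e-31 * (4.35e-09)^2)
E(J) = 3.18658e-21
E = E(J) / 1.602e-19 = 0.0199 eV

0.0199


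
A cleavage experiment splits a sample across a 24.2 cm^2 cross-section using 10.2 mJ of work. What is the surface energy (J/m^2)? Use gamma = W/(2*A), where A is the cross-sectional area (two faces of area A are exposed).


Convert: A = 24.2 cm^2 = 0.00242 m^2, W = 10.2 mJ = 0.0102 J
Cleaving exposes two faces of area A, so total new surface = 2*A and gamma = W / (2*A)
gamma = 0.0102 / (2 * 0.00242)
gamma = 2.107 J/m^2

2.107


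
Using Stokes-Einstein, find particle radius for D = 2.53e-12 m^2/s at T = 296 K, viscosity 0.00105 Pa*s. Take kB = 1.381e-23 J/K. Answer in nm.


Stokes-Einstein: R = kB*T / (6*pi*eta*D)
R = 1.381e-23 * 296 / (6 * pi * 0.00105 * 2.53e-12)
R = 8.16346e-08 m = 81.63 nm

81.63


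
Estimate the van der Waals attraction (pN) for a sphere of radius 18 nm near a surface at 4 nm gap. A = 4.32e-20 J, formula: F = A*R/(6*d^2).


Convert to SI: R = 18 nm = 1.8e-08 m, d = 4 nm = 4e-09 m
F = A * R / (6 * d^2)
F = 4.32e-20 * 1.8e-08 / (6 * (4e-09)^2)
F = 8.1e-12 N = 8.1 pN

8.1


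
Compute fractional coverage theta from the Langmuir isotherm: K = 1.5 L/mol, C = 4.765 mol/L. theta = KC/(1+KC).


Langmuir isotherm: theta = K*C / (1 + K*C)
K*C = 1.5 * 4.765 = 7.1475
theta = 7.1475 / (1 + 7.1475) = 7.1475 / 8.1475
theta = 0.8773

0.8773


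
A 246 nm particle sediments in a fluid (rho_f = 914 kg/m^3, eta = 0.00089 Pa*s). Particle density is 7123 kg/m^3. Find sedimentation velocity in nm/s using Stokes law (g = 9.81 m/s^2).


Radius R = 246/2 nm = 1.23e-07 m
Density difference = 7123 - 914 = 6209 kg/m^3
v = 2 * R^2 * (rho_p - rho_f) * g / (9 * eta)
v = 2 * (1.23e-07)^2 * 6209 * 9.81 / (9 * 0.00089)
v = 2.3009e-07 m/s = 230.0903 nm/s

230.0903


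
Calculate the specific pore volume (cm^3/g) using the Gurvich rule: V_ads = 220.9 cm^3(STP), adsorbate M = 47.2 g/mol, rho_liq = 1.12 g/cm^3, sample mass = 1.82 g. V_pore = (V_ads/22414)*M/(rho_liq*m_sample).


Moles adsorbed n = V_ads / 22414 = 220.9 / 22414 = 9.855447e-03 mol
Liquid volume V_liq = n * M / rho_liq = 9.855447e-03 * 47.2 / 1.12 = 0.41534 cm^3
Specific pore volume V_pore = V_liq / m_sample = 0.41534 / 1.82
V_pore = 0.2282 cm^3/g

0.2282


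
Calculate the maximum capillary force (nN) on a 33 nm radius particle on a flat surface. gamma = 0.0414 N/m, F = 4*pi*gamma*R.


Convert radius: R = 33 nm = 3.3e-08 m
F = 4 * pi * gamma * R
F = 4 * pi * 0.0414 * 3.3e-08
F = 1.71682e-08 N = 17.1682 nN

17.1682


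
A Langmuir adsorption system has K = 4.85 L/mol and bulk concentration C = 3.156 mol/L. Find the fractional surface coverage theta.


Langmuir isotherm: theta = K*C / (1 + K*C)
K*C = 4.85 * 3.156 = 15.3066
theta = 15.3066 / (1 + 15.3066) = 15.3066 / 16.3066
theta = 0.9387

0.9387


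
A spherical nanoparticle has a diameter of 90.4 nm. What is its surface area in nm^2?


Radius r = 90.4/2 = 45.2 nm
Surface area SA = 4 * pi * r^2
SA = 4 * pi * (45.2)^2
SA = 25673.6 nm^2

25673.6


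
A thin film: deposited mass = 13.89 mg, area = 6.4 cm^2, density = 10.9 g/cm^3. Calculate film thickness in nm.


Convert: m = 13.89 mg = 1.3890e-05 kg, A = 6.4 cm^2 = 6.4000e-04 m^2, rho = 10.9 g/cm^3 = 10900 kg/m^3
t = m / (A * rho)
t = 1.3890e-05 / (6.4000e-04 * 10900)
t = 1.9911e-06 m = 1991.1 nm

1991.1


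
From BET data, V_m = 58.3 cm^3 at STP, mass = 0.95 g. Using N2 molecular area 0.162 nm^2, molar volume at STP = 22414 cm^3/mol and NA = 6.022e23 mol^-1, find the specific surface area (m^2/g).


Number of moles in monolayer = V_m / 22414 = 58.3 / 22414 = 0.00260105
Number of molecules = moles * NA = 0.00260105 * 6.022e23
SA = molecules * sigma / mass
SA = (58.3 / 22414) * 6.022e23 * 0.162e-18 / 0.95
SA = 267.1 m^2/g

267.1


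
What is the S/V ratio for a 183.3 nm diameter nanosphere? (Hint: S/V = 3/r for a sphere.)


Radius r = 183.3/2 = 91.65 nm
S/V = 3 / r = 3 / 91.65
S/V = 0.0327 nm^-1

0.0327


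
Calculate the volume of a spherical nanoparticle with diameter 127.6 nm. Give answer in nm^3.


Radius r = 127.6/2 = 63.8 nm
Volume V = (4/3) * pi * r^3
V = (4/3) * pi * (63.8)^3
V = 1087803.99 nm^3

1087803.99


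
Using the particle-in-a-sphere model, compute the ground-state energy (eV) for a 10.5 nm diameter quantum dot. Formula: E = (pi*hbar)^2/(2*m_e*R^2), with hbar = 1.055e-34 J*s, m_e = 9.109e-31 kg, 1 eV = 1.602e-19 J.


Radius R = 10.5/2 = 5.25 nm = 5.25e-09 m
E = (pi * 1.055e-34)^2 / (2 * 9.109e-31 * (5.25e-09)^2)
E(J) = 2.18769e-21
E = E(J) / 1.602e-19 = 0.0137 eV

0.0137


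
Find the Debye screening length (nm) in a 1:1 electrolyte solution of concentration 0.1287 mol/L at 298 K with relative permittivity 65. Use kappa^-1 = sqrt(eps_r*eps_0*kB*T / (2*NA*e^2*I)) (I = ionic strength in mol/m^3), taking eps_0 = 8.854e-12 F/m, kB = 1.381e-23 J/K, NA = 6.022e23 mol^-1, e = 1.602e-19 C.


Ionic strength I = 0.1287 * 1^2 * 1000 = 128.7 mol/m^3
kappa^-1 = sqrt(65 * 8.854e-12 * 1.381e-23 * 298 / (2 * 6.022e23 * (1.602e-19)^2 * 128.7))
kappa^-1 = 0.772 nm

0.772


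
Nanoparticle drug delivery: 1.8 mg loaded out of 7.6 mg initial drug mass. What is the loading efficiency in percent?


Drug loading efficiency = (drug loaded / drug initial) * 100
DLE = 1.8 / 7.6 * 100
DLE = 0.2368 * 100
DLE = 23.68%

23.68


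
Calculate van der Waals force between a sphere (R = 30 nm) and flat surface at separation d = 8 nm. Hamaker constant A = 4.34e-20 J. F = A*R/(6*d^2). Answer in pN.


Convert to SI: R = 30 nm = 3e-08 m, d = 8 nm = 8e-09 m
F = A * R / (6 * d^2)
F = 4.34e-20 * 3e-08 / (6 * (8e-09)^2)
F = 3.39063e-12 N = 3.391 pN

3.391


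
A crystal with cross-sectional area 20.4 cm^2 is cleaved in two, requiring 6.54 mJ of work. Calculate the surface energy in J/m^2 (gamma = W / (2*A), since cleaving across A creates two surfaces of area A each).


Convert: A = 20.4 cm^2 = 0.00204 m^2, W = 6.54 mJ = 0.00654 J
Cleaving exposes two faces of area A, so total new surface = 2*A and gamma = W / (2*A)
gamma = 0.00654 / (2 * 0.00204)
gamma = 1.603 J/m^2

1.603


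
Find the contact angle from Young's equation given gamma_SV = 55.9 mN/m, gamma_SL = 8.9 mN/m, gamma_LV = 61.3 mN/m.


cos(theta) = (gamma_SV - gamma_SL) / gamma_LV
cos(theta) = (55.9 - 8.9) / 61.3
cos(theta) = 0.766721
theta = arccos(0.766721) = 39.94 degrees

39.94


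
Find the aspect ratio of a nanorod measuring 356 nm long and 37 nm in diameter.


Aspect ratio AR = length / diameter
AR = 356 / 37
AR = 9.62

9.62


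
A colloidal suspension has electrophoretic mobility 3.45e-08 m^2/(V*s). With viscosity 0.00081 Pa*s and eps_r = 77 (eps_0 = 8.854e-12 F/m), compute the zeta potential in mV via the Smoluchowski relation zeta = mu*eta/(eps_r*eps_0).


Smoluchowski equation: zeta = mu * eta / (eps_r * eps_0)
zeta = 3.45e-08 * 0.00081 / (77 * 8.854e-12)
zeta = 0.04099 V = 40.99 mV

40.99


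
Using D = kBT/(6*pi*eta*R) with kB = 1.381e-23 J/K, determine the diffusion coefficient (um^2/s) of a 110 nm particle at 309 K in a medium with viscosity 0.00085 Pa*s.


Radius R = 110/2 = 55 nm = 5.5e-08 m
D = kB*T / (6*pi*eta*R)
D = 1.381e-23 * 309 / (6 * pi * 0.00085 * 5.5e-08)
D = 4.8425e-12 m^2/s = 4.842 um^2/s

4.842


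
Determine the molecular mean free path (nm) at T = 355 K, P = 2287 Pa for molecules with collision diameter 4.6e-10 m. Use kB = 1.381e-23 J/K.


Mean free path: lambda = kB*T / (sqrt(2) * pi * d^2 * P)
lambda = 1.381e-23 * 355 / (sqrt(2) * pi * (4.6e-10)^2 * 2287)
lambda = 2.28021e-06 m
lambda = 2280.21 nm

2280.21


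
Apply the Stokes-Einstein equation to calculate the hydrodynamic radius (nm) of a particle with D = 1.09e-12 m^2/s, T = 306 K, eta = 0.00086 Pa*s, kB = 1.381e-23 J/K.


Stokes-Einstein: R = kB*T / (6*pi*eta*D)
R = 1.381e-23 * 306 / (6 * pi * 0.00086 * 1.09e-12)
R = 2.3916e-07 m = 239.16 nm

239.16


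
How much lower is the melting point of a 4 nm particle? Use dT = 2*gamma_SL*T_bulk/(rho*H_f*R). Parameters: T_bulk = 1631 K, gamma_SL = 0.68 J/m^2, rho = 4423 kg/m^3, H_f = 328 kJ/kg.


Radius R = 4/2 = 2 nm = 2e-09 m
Convert H_f = 328 kJ/kg = 328000 J/kg
dT = 2 * gamma_SL * T_bulk / (rho * H_f * R)
dT = 2 * 0.68 * 1631 / (4423 * 328000 * 2e-09)
dT = 764.5 K

764.5


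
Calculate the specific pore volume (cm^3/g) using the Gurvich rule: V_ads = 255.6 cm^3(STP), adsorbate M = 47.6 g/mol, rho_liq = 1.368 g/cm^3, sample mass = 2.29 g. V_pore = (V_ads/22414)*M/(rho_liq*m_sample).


Moles adsorbed n = V_ads / 22414 = 255.6 / 22414 = 1.140359e-02 mol
Liquid volume V_liq = n * M / rho_liq = 1.140359e-02 * 47.6 / 1.368 = 0.39679 cm^3
Specific pore volume V_pore = V_liq / m_sample = 0.39679 / 2.29
V_pore = 0.1733 cm^3/g

0.1733


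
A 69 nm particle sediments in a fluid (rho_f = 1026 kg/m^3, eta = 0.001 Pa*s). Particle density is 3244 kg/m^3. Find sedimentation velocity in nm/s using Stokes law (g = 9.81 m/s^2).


Radius R = 69/2 nm = 3.45e-08 m
Density difference = 3244 - 1026 = 2218 kg/m^3
v = 2 * R^2 * (rho_p - rho_f) * g / (9 * eta)
v = 2 * (3.45e-08)^2 * 2218 * 9.81 / (9 * 0.001)
v = 5.75514e-09 m/s = 5.7551 nm/s

5.7551


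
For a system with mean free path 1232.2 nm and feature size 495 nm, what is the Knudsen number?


Knudsen number Kn = lambda / L
Kn = 1232.2 / 495
Kn = 2.4893

2.4893


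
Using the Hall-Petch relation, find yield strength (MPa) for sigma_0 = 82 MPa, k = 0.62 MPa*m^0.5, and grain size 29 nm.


d = 29 nm = 2.9e-08 m
sqrt(d) = 0.0001702939
Hall-Petch contribution = k / sqrt(d) = 0.62 / 0.0001702939 = 3640.8 MPa
sigma = sigma_0 + k/sqrt(d) = 82 + 3640.8 = 3722.8 MPa

3722.8


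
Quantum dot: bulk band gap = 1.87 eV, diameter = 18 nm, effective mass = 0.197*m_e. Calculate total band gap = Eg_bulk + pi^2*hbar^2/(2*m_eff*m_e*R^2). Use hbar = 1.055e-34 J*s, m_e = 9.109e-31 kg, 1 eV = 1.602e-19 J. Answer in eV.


Radius R = 18/2 nm = 9e-09 m
Confinement energy dE = pi^2 * hbar^2 / (2 * m_eff * m_e * R^2)
dE = pi^2 * (1.055e-34)^2 / (2 * 0.197 * 9.109e-31 * (9e-09)^2) J, divided by 1.602e-19 J/eV
dE = 0.0236 eV
Total band gap = E_g(bulk) + dE = 1.87 + 0.0236 = 1.8936 eV

1.8936


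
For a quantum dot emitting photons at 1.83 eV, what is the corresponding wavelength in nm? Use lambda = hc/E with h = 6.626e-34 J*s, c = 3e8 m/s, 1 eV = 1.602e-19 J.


Convert energy: E = 1.83 eV = 1.83 * 1.602e-19 = 2.93166e-19 J
lambda = h*c / E = 6.626e-34 * 3e8 / 2.93166e-19
lambda = 6.78046e-07 m = 678.0 nm

678.0


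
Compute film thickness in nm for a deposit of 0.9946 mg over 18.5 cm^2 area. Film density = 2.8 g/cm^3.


Convert: m = 0.9946 mg = 9.9460e-07 kg, A = 18.5 cm^2 = 1.8500e-03 m^2, rho = 2.8 g/cm^3 = 2800 kg/m^3
t = m / (A * rho)
t = 9.9460e-07 / (1.8500e-03 * 2800)
t = 1.9201e-07 m = 192.0 nm

192.0


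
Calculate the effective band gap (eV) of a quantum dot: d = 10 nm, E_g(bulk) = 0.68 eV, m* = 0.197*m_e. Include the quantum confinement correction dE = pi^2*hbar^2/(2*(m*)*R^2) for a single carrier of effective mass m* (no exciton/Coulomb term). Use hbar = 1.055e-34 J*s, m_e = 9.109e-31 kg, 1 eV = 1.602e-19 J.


Radius R = 10/2 nm = 5e-09 m
Confinement energy dE = pi^2 * hbar^2 / (2 * m_eff * m_e * R^2)
dE = pi^2 * (1.055e-34)^2 / (2 * 0.197 * 9.109e-31 * (5e-09)^2) J, divided by 1.602e-19 J/eV
dE = 0.0764 eV
Total band gap = E_g(bulk) + dE = 0.68 + 0.0764 = 0.7564 eV

0.7564


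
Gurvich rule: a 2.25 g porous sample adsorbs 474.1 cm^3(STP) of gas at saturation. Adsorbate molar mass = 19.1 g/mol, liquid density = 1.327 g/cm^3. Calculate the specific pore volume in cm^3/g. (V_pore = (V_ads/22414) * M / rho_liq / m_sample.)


Moles adsorbed n = V_ads / 22414 = 474.1 / 22414 = 2.115196e-02 mol
Liquid volume V_liq = n * M / rho_liq = 2.115196e-02 * 19.1 / 1.327 = 0.30445 cm^3
Specific pore volume V_pore = V_liq / m_sample = 0.30445 / 2.25
V_pore = 0.1353 cm^3/g

0.1353


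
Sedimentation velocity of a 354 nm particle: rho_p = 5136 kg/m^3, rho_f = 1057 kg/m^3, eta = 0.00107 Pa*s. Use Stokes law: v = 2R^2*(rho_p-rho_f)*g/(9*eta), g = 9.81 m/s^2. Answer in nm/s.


Radius R = 354/2 nm = 1.77e-07 m
Density difference = 5136 - 1057 = 4079 kg/m^3
v = 2 * R^2 * (rho_p - rho_f) * g / (9 * eta)
v = 2 * (1.77e-07)^2 * 4079 * 9.81 / (9 * 0.00107)
v = 2.60359e-07 m/s = 260.3592 nm/s

260.3592


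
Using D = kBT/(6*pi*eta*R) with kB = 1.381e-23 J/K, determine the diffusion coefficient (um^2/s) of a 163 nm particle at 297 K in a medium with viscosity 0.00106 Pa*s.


Radius R = 163/2 = 81.5 nm = 8.15e-08 m
D = kB*T / (6*pi*eta*R)
D = 1.381e-23 * 297 / (6 * pi * 0.00106 * 8.15e-08)
D = 2.51875e-12 m^2/s = 2.519 um^2/s

2.519


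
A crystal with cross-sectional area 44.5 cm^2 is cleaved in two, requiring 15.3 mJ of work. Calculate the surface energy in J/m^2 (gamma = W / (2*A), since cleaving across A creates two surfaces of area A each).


Convert: A = 44.5 cm^2 = 0.00445 m^2, W = 15.3 mJ = 0.0153 J
Cleaving exposes two faces of area A, so total new surface = 2*A and gamma = W / (2*A)
gamma = 0.0153 / (2 * 0.00445)
gamma = 1.719 J/m^2

1.719


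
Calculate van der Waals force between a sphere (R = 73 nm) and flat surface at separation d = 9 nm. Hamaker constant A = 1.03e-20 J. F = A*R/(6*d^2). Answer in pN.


Convert to SI: R = 73 nm = 7.3e-08 m, d = 9 nm = 9e-09 m
F = A * R / (6 * d^2)
F = 1.03e-20 * 7.3e-08 / (6 * (9e-09)^2)
F = 1.54712e-12 N = 1.547 pN

1.547


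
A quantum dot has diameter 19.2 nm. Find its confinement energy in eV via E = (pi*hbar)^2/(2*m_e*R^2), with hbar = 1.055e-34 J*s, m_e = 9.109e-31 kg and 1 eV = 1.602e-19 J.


Radius R = 19.2/2 = 9.6 nm = 9.6e-09 m
E = (pi * 1.055e-34)^2 / (2 * 9.109e-31 * (9.6e-09)^2)
E(J) = 6.54277e-22
E = E(J) / 1.602e-19 = 0.0041 eV

0.0041


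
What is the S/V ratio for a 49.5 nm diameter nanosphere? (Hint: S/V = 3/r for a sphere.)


Radius r = 49.5/2 = 24.75 nm
S/V = 3 / r = 3 / 24.75
S/V = 0.1212 nm^-1

0.1212


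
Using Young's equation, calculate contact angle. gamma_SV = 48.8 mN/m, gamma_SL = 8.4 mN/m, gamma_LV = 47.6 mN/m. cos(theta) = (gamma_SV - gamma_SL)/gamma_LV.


cos(theta) = (gamma_SV - gamma_SL) / gamma_LV
cos(theta) = (48.8 - 8.4) / 47.6
cos(theta) = 0.848739
theta = arccos(0.848739) = 31.93 degrees

31.93


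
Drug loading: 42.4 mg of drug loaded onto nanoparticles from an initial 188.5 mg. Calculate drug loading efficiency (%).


Drug loading efficiency = (drug loaded / drug initial) * 100
DLE = 42.4 / 188.5 * 100
DLE = 0.2249 * 100
DLE = 22.49%

22.49


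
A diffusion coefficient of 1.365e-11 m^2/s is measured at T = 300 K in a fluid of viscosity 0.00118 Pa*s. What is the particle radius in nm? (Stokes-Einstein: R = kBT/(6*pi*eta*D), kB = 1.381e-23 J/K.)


Stokes-Einstein: R = kB*T / (6*pi*eta*D)
R = 1.381e-23 * 300 / (6 * pi * 0.00118 * 1.365e-11)
R = 1.36458e-08 m = 13.65 nm

13.65


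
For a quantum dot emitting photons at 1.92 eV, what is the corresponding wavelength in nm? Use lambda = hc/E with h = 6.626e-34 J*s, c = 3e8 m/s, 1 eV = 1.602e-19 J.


Convert energy: E = 1.92 eV = 1.92 * 1.602e-19 = 3.07584e-19 J
lambda = h*c / E = 6.626e-34 * 3e8 / 3.07584e-19
lambda = 6.46262e-07 m = 646.3 nm

646.3


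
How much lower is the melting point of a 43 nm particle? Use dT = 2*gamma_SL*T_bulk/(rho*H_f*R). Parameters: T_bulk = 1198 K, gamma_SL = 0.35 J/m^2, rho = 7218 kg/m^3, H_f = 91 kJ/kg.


Radius R = 43/2 = 21.5 nm = 2.15e-08 m
Convert H_f = 91 kJ/kg = 91000 J/kg
dT = 2 * gamma_SL * T_bulk / (rho * H_f * R)
dT = 2 * 0.35 * 1198 / (7218 * 91000 * 2.15e-08)
dT = 59.4 K

59.4


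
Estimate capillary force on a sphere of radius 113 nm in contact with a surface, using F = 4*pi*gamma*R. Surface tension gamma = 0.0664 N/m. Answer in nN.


Convert radius: R = 113 nm = 1.13e-07 m
F = 4 * pi * gamma * R
F = 4 * pi * 0.0664 * 1.13e-07
F = 9.4288e-08 N = 94.288 nN

94.288


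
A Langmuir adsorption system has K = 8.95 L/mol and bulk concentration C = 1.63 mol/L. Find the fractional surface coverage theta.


Langmuir isotherm: theta = K*C / (1 + K*C)
K*C = 8.95 * 1.63 = 14.5885
theta = 14.5885 / (1 + 14.5885) = 14.5885 / 15.5885
theta = 0.9359

0.9359


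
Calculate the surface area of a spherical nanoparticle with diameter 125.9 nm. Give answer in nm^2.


Radius r = 125.9/2 = 62.95 nm
Surface area SA = 4 * pi * r^2
SA = 4 * pi * (62.95)^2
SA = 49796.79 nm^2

49796.79


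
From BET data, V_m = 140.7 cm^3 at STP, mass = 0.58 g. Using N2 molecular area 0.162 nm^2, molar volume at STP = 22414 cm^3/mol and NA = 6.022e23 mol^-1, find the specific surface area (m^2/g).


Number of moles in monolayer = V_m / 22414 = 140.7 / 22414 = 0.00627733
Number of molecules = moles * NA = 0.00627733 * 6.022e23
SA = molecules * sigma / mass
SA = (140.7 / 22414) * 6.022e23 * 0.162e-18 / 0.58
SA = 1055.9 m^2/g

1055.9


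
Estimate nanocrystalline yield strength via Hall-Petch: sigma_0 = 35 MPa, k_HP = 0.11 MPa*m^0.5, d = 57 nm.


d = 57 nm = 5.7e-08 m
sqrt(d) = 0.0002387467
Hall-Petch contribution = k / sqrt(d) = 0.11 / 0.0002387467 = 460.7 MPa
sigma = sigma_0 + k/sqrt(d) = 35 + 460.7 = 495.7 MPa

495.7


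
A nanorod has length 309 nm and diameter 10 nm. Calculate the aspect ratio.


Aspect ratio AR = length / diameter
AR = 309 / 10
AR = 30.9

30.9


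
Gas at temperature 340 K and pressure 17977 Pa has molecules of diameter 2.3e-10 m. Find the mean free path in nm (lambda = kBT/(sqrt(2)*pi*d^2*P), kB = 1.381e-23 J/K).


Mean free path: lambda = kB*T / (sqrt(2) * pi * d^2 * P)
lambda = 1.381e-23 * 340 / (sqrt(2) * pi * (2.3e-10)^2 * 17977)
lambda = 1.11131e-06 m
lambda = 1111.31 nm

1111.31


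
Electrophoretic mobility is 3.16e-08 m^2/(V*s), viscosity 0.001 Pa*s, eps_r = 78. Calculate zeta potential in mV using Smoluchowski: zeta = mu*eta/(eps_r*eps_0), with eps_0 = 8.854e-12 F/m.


Smoluchowski equation: zeta = mu * eta / (eps_r * eps_0)
zeta = 3.16e-08 * 0.001 / (78 * 8.854e-12)
zeta = 0.045757 V = 45.76 mV

45.76


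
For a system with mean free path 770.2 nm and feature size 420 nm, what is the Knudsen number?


Knudsen number Kn = lambda / L
Kn = 770.2 / 420
Kn = 1.8338

1.8338


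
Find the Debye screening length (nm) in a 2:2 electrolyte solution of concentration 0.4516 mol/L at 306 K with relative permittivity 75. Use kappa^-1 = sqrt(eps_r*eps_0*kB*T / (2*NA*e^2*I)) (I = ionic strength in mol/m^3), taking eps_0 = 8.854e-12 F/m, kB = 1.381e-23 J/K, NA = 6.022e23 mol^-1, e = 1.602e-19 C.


Ionic strength I = 0.4516 * 2^2 * 1000 = 1806.4 mol/m^3
kappa^-1 = sqrt(75 * 8.854e-12 * 1.381e-23 * 306 / (2 * 6.022e23 * (1.602e-19)^2 * 1806.4))
kappa^-1 = 0.224 nm

0.224


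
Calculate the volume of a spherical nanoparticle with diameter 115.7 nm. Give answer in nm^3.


Radius r = 115.7/2 = 57.85 nm
Volume V = (4/3) * pi * r^3
V = (4/3) * pi * (57.85)^3
V = 810958.63 nm^3

810958.63


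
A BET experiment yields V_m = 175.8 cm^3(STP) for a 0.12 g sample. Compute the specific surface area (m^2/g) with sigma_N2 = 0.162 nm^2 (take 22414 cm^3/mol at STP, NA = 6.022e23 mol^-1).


Number of moles in monolayer = V_m / 22414 = 175.8 / 22414 = 0.00784331
Number of molecules = moles * NA = 0.00784331 * 6.022e23
SA = molecules * sigma / mass
SA = (175.8 / 22414) * 6.022e23 * 0.162e-18 / 0.12
SA = 6376.4 m^2/g

6376.4


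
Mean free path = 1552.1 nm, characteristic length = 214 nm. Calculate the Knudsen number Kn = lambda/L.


Knudsen number Kn = lambda / L
Kn = 1552.1 / 214
Kn = 7.2528

7.2528


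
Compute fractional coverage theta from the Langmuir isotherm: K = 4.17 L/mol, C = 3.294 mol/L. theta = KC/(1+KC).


Langmuir isotherm: theta = K*C / (1 + K*C)
K*C = 4.17 * 3.294 = 13.73598
theta = 13.73598 / (1 + 13.73598) = 13.73598 / 14.73598
theta = 0.9321

0.9321


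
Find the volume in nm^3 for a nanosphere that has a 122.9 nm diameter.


Radius r = 122.9/2 = 61.45 nm
Volume V = (4/3) * pi * r^3
V = (4/3) * pi * (61.45)^3
V = 971973.16 nm^3

971973.16


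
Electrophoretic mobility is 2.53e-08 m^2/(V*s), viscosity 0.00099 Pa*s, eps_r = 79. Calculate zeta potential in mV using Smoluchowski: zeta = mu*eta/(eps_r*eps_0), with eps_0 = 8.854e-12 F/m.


Smoluchowski equation: zeta = mu * eta / (eps_r * eps_0)
zeta = 2.53e-08 * 0.00099 / (79 * 8.854e-12)
zeta = 0.035809 V = 35.81 mV

35.81


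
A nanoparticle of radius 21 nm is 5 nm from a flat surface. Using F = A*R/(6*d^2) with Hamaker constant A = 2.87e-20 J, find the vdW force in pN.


Convert to SI: R = 21 nm = 2.1e-08 m, d = 5 nm = 5e-09 m
F = A * R / (6 * d^2)
F = 2.87e-20 * 2.1e-08 / (6 * (5e-09)^2)
F = 4.018e-12 N = 4.018 pN

4.018


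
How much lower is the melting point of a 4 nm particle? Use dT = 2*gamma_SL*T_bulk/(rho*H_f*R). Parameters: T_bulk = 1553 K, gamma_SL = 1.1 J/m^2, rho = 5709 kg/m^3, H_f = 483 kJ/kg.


Radius R = 4/2 = 2 nm = 2e-09 m
Convert H_f = 483 kJ/kg = 483000 J/kg
dT = 2 * gamma_SL * T_bulk / (rho * H_f * R)
dT = 2 * 1.1 * 1553 / (5709 * 483000 * 2e-09)
dT = 619.5 K

619.5


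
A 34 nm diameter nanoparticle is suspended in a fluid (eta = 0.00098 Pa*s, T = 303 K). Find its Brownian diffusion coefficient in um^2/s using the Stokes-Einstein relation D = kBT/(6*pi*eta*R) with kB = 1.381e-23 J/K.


Radius R = 34/2 = 17 nm = 1.7e-08 m
D = kB*T / (6*pi*eta*R)
D = 1.381e-23 * 303 / (6 * pi * 0.00098 * 1.7e-08)
D = 1.33248e-11 m^2/s = 13.325 um^2/s

13.325


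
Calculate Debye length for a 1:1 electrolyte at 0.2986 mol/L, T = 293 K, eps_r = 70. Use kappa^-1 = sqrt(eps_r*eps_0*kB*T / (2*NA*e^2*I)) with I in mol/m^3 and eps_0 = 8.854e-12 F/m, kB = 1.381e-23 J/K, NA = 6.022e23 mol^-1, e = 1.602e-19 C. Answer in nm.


Ionic strength I = 0.2986 * 1^2 * 1000 = 298.6 mol/m^3
kappa^-1 = sqrt(70 * 8.854e-12 * 1.381e-23 * 293 / (2 * 6.022e23 * (1.602e-19)^2 * 298.6))
kappa^-1 = 0.521 nm

0.521


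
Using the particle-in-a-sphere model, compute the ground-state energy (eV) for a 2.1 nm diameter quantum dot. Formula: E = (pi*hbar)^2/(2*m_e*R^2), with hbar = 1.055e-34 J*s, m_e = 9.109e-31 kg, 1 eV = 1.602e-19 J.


Radius R = 2.1/2 = 1.05 nm = 1.05e-09 m
E = (pi * 1.055e-34)^2 / (2 * 9.109e-31 * (1.05e-09)^2)
E(J) = 5.46922e-20
E = E(J) / 1.602e-19 = 0.3414 eV

0.3414


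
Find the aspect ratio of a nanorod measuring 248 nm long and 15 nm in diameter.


Aspect ratio AR = length / diameter
AR = 248 / 15
AR = 16.53

16.53


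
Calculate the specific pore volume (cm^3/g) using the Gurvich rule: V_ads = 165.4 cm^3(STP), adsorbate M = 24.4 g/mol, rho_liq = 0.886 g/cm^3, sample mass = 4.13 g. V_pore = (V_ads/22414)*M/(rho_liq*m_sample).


Moles adsorbed n = V_ads / 22414 = 165.4 / 22414 = 7.379316e-03 mol
Liquid volume V_liq = n * M / rho_liq = 7.379316e-03 * 24.4 / 0.886 = 0.20322 cm^3
Specific pore volume V_pore = V_liq / m_sample = 0.20322 / 4.13
V_pore = 0.0492 cm^3/g

0.0492


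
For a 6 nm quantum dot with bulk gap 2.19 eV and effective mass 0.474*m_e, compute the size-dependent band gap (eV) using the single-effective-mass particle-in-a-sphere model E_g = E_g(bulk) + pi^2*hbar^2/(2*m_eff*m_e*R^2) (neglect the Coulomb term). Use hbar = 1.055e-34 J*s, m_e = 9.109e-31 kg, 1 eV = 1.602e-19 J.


Radius R = 6/2 nm = 3e-09 m
Confinement energy dE = pi^2 * hbar^2 / (2 * m_eff * m_e * R^2)
dE = pi^2 * (1.055e-34)^2 / (2 * 0.474 * 9.109e-31 * (3e-09)^2) J, divided by 1.602e-19 J/eV
dE = 0.0882 eV
Total band gap = E_g(bulk) + dE = 2.19 + 0.0882 = 2.2782 eV

2.2782


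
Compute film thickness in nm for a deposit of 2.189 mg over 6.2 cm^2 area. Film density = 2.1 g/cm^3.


Convert: m = 2.189 mg = 2.1890e-06 kg, A = 6.2 cm^2 = 6.2000e-04 m^2, rho = 2.1 g/cm^3 = 2100 kg/m^3
t = m / (A * rho)
t = 2.1890e-06 / (6.2000e-04 * 2100)
t = 1.6813e-06 m = 1681.3 nm

1681.3


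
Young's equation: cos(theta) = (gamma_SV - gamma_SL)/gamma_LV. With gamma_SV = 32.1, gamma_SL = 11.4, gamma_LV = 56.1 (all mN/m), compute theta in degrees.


cos(theta) = (gamma_SV - gamma_SL) / gamma_LV
cos(theta) = (32.1 - 11.4) / 56.1
cos(theta) = 0.368984
theta = arccos(0.368984) = 68.35 degrees

68.35


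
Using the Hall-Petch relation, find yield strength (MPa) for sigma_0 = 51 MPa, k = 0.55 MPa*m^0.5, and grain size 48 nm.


d = 48 nm = 4.8e-08 m
sqrt(d) = 0.000219089
Hall-Petch contribution = k / sqrt(d) = 0.55 / 0.000219089 = 2510.4 MPa
sigma = sigma_0 + k/sqrt(d) = 51 + 2510.4 = 2561.4 MPa

2561.4


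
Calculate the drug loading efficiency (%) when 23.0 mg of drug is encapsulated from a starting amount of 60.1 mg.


Drug loading efficiency = (drug loaded / drug initial) * 100
DLE = 23.0 / 60.1 * 100
DLE = 0.3827 * 100
DLE = 38.27%

38.27


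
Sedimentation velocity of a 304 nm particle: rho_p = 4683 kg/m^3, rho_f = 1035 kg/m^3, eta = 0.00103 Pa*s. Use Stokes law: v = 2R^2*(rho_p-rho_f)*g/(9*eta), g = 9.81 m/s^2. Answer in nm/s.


Radius R = 304/2 nm = 1.52e-07 m
Density difference = 4683 - 1035 = 3648 kg/m^3
v = 2 * R^2 * (rho_p - rho_f) * g / (9 * eta)
v = 2 * (1.52e-07)^2 * 3648 * 9.81 / (9 * 0.00103)
v = 1.78386e-07 m/s = 178.3862 nm/s

178.3862


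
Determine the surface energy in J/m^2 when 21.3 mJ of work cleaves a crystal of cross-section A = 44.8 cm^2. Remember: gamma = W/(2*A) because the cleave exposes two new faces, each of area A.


Convert: A = 44.8 cm^2 = 0.00448 m^2, W = 21.3 mJ = 0.0213 J
Cleaving exposes two faces of area A, so total new surface = 2*A and gamma = W / (2*A)
gamma = 0.0213 / (2 * 0.00448)
gamma = 2.377 J/m^2

2.377


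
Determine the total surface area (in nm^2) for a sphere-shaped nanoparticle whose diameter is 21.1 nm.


Radius r = 21.1/2 = 10.55 nm
Surface area SA = 4 * pi * r^2
SA = 4 * pi * (10.55)^2
SA = 1398.67 nm^2

1398.67


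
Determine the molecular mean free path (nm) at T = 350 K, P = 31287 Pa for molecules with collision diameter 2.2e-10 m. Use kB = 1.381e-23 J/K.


Mean free path: lambda = kB*T / (sqrt(2) * pi * d^2 * P)
lambda = 1.381e-23 * 350 / (sqrt(2) * pi * (2.2e-10)^2 * 31287)
lambda = 7.18435e-07 m
lambda = 718.44 nm

718.44


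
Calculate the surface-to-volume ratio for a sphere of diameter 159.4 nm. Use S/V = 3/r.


Radius r = 159.4/2 = 79.7 nm
S/V = 3 / r = 3 / 79.7
S/V = 0.0376 nm^-1

0.0376


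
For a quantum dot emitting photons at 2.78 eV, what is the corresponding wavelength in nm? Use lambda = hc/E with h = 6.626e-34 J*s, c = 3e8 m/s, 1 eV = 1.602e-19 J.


Convert energy: E = 2.78 eV = 2.78 * 1.602e-19 = 4.45356e-19 J
lambda = h*c / E = 6.626e-34 * 3e8 / 4.45356e-19
lambda = 4.4634e-07 m = 446.3 nm

446.3


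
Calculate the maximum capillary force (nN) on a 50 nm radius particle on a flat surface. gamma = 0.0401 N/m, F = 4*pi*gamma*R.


Convert radius: R = 50 nm = 5e-08 m
F = 4 * pi * gamma * R
F = 4 * pi * 0.0401 * 5e-08
F = 2.51956e-08 N = 25.1956 nN

25.1956


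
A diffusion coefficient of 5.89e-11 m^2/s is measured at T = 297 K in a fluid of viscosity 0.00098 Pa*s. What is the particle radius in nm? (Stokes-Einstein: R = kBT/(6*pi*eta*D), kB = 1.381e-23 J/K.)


Stokes-Einstein: R = kB*T / (6*pi*eta*D)
R = 1.381e-23 * 297 / (6 * pi * 0.00098 * 5.89e-11)
R = 3.76971e-09 m = 3.77 nm

3.77


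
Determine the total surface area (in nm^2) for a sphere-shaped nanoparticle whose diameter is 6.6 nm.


Radius r = 6.6/2 = 3.3 nm
Surface area SA = 4 * pi * r^2
SA = 4 * pi * (3.3)^2
SA = 136.85 nm^2

136.85


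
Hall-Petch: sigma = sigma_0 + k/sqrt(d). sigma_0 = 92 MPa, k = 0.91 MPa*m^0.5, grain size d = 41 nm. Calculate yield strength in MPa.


d = 41 nm = 4.1e-08 m
sqrt(d) = 0.0002024846
Hall-Petch contribution = k / sqrt(d) = 0.91 / 0.0002024846 = 4494.2 MPa
sigma = sigma_0 + k/sqrt(d) = 92 + 4494.2 = 4586.2 MPa

4586.2


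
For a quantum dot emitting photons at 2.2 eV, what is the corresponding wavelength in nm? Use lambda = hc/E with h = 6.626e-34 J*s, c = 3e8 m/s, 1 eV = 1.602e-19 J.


Convert energy: E = 2.2 eV = 2.2 * 1.602e-19 = 3.5244e-19 J
lambda = h*c / E = 6.626e-34 * 3e8 / 3.5244e-19
lambda = 5.64011e-07 m = 564.0 nm

564.0


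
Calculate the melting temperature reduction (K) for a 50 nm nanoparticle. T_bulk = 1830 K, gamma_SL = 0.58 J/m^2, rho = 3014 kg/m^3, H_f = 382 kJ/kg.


Radius R = 50/2 = 25 nm = 2.5e-08 m
Convert H_f = 382 kJ/kg = 382000 J/kg
dT = 2 * gamma_SL * T_bulk / (rho * H_f * R)
dT = 2 * 0.58 * 1830 / (3014 * 382000 * 2.5e-08)
dT = 73.8 K

73.8


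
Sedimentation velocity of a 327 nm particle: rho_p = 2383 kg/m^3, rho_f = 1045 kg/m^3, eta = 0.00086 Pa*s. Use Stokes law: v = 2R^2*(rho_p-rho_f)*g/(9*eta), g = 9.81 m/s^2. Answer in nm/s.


Radius R = 327/2 nm = 1.635e-07 m
Density difference = 2383 - 1045 = 1338 kg/m^3
v = 2 * R^2 * (rho_p - rho_f) * g / (9 * eta)
v = 2 * (1.635e-07)^2 * 1338 * 9.81 / (9 * 0.00086)
v = 9.06671e-08 m/s = 90.6671 nm/s

90.6671


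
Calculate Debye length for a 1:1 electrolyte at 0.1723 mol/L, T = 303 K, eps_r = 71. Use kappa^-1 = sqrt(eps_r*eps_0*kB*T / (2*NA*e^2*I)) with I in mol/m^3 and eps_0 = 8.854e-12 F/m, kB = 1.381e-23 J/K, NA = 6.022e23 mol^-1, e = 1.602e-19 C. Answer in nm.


Ionic strength I = 0.1723 * 1^2 * 1000 = 172.3 mol/m^3
kappa^-1 = sqrt(71 * 8.854e-12 * 1.381e-23 * 303 / (2 * 6.022e23 * (1.602e-19)^2 * 172.3))
kappa^-1 = 0.703 nm

0.703


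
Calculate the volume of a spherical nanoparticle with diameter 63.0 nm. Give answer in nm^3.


Radius r = 63.0/2 = 31.5 nm
Volume V = (4/3) * pi * r^3
V = (4/3) * pi * (31.5)^3
V = 130924.3 nm^3

130924.3


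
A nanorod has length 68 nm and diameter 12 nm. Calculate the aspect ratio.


Aspect ratio AR = length / diameter
AR = 68 / 12
AR = 5.67

5.67


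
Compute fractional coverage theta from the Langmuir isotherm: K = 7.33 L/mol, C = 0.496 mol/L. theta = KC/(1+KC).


Langmuir isotherm: theta = K*C / (1 + K*C)
K*C = 7.33 * 0.496 = 3.63568
theta = 3.63568 / (1 + 3.63568) = 3.63568 / 4.63568
theta = 0.7843

0.7843


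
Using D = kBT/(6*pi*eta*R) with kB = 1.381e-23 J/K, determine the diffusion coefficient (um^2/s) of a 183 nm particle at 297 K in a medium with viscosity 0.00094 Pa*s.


Radius R = 183/2 = 91.5 nm = 9.15e-08 m
D = kB*T / (6*pi*eta*R)
D = 1.381e-23 * 297 / (6 * pi * 0.00094 * 9.15e-08)
D = 2.52988e-12 m^2/s = 2.53 um^2/s

2.53


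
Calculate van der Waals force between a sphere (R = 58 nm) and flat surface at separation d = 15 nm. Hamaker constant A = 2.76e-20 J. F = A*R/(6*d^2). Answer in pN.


Convert to SI: R = 58 nm = 5.8e-08 m, d = 15 nm = 1.5e-08 m
F = A * R / (6 * d^2)
F = 2.76e-20 * 5.8e-08 / (6 * (1.5e-08)^2)
F = 1.18578e-12 N = 1.186 pN

1.186


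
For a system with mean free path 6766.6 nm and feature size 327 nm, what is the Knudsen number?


Knudsen number Kn = lambda / L
Kn = 6766.6 / 327
Kn = 20.693

20.693


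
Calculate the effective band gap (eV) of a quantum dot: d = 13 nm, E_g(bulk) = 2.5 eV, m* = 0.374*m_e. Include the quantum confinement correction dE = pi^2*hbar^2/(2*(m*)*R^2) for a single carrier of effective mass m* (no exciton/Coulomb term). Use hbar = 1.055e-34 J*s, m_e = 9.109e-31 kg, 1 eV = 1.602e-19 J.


Radius R = 13/2 nm = 6.5e-09 m
Confinement energy dE = pi^2 * hbar^2 / (2 * m_eff * m_e * R^2)
dE = pi^2 * (1.055e-34)^2 / (2 * 0.374 * 9.109e-31 * (6.5e-09)^2) J, divided by 1.602e-19 J/eV
dE = 0.0238 eV
Total band gap = E_g(bulk) + dE = 2.5 + 0.0238 = 2.5238 eV

2.5238


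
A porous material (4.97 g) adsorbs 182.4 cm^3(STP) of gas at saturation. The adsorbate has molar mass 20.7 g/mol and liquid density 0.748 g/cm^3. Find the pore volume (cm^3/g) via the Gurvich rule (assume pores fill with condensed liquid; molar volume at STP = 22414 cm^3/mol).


Moles adsorbed n = V_ads / 22414 = 182.4 / 22414 = 8.137771e-03 mol
Liquid volume V_liq = n * M / rho_liq = 8.137771e-03 * 20.7 / 0.748 = 0.22520 cm^3
Specific pore volume V_pore = V_liq / m_sample = 0.22520 / 4.97
V_pore = 0.0453 cm^3/g

0.0453


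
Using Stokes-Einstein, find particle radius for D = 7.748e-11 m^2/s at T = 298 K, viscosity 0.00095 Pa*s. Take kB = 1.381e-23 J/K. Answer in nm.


Stokes-Einstein: R = kB*T / (6*pi*eta*D)
R = 1.381e-23 * 298 / (6 * pi * 0.00095 * 7.748e-11)
R = 2.96617e-09 m = 2.97 nm

2.97


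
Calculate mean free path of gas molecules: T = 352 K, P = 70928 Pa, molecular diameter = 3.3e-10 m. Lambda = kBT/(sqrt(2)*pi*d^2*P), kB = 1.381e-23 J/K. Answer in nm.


Mean free path: lambda = kB*T / (sqrt(2) * pi * d^2 * P)
lambda = 1.381e-23 * 352 / (sqrt(2) * pi * (3.3e-10)^2 * 70928)
lambda = 1.41653e-07 m
lambda = 141.65 nm

141.65


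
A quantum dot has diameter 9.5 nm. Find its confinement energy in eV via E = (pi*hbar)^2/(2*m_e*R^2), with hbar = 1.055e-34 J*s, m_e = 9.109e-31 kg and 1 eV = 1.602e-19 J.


Radius R = 9.5/2 = 4.75 nm = 4.75e-09 m
E = (pi * 1.055e-34)^2 / (2 * 9.109e-31 * (4.75e-09)^2)
E(J) = 2.67249e-21
E = E(J) / 1.602e-19 = 0.0167 eV

0.0167


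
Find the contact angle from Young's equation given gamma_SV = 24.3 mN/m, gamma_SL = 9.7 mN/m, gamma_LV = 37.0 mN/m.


cos(theta) = (gamma_SV - gamma_SL) / gamma_LV
cos(theta) = (24.3 - 9.7) / 37.0
cos(theta) = 0.394595
theta = arccos(0.394595) = 66.76 degrees

66.76


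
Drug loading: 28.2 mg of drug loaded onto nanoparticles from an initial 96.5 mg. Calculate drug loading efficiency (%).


Drug loading efficiency = (drug loaded / drug initial) * 100
DLE = 28.2 / 96.5 * 100
DLE = 0.2922 * 100
DLE = 29.22%

29.22


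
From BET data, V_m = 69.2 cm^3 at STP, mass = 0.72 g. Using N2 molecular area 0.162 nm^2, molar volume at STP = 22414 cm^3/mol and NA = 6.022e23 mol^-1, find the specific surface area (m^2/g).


Number of moles in monolayer = V_m / 22414 = 69.2 / 22414 = 0.00308736
Number of molecules = moles * NA = 0.00308736 * 6.022e23
SA = molecules * sigma / mass
SA = (69.2 / 22414) * 6.022e23 * 0.162e-18 / 0.72
SA = 418.3 m^2/g

418.3


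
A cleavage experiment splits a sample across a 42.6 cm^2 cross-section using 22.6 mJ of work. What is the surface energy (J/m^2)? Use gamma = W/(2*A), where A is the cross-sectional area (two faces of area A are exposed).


Convert: A = 42.6 cm^2 = 0.00426 m^2, W = 22.6 mJ = 0.0226 J
Cleaving exposes two faces of area A, so total new surface = 2*A and gamma = W / (2*A)
gamma = 0.0226 / (2 * 0.00426)
gamma = 2.653 J/m^2

2.653


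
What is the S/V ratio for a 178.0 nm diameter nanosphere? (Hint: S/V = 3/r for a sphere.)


Radius r = 178.0/2 = 89 nm
S/V = 3 / r = 3 / 89
S/V = 0.0337 nm^-1

0.0337


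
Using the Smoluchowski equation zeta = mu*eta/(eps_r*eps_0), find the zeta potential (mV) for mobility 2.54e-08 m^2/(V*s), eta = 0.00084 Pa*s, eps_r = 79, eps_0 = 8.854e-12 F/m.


Smoluchowski equation: zeta = mu * eta / (eps_r * eps_0)
zeta = 2.54e-08 * 0.00084 / (79 * 8.854e-12)
zeta = 0.030503 V = 30.5 mV

30.5


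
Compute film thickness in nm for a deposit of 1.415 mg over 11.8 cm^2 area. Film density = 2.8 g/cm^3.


Convert: m = 1.415 mg = 1.4150e-06 kg, A = 11.8 cm^2 = 1.1800e-03 m^2, rho = 2.8 g/cm^3 = 2800 kg/m^3
t = m / (A * rho)
t = 1.4150e-06 / (1.1800e-03 * 2800)
t = 4.2827e-07 m = 428.3 nm

428.3


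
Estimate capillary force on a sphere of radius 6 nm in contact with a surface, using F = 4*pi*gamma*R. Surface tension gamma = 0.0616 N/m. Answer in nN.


Convert radius: R = 6 nm = 6e-09 m
F = 4 * pi * gamma * R
F = 4 * pi * 0.0616 * 6e-09
F = 4.64453e-09 N = 4.6445 nN

4.6445


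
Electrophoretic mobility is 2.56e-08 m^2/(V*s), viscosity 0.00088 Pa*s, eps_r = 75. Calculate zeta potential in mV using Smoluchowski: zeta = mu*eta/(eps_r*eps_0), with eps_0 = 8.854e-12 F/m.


Smoluchowski equation: zeta = mu * eta / (eps_r * eps_0)
zeta = 2.56e-08 * 0.00088 / (75 * 8.854e-12)
zeta = 0.033925 V = 33.93 mV

33.93


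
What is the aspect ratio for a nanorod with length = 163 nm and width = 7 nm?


Aspect ratio AR = length / diameter
AR = 163 / 7
AR = 23.29

23.29


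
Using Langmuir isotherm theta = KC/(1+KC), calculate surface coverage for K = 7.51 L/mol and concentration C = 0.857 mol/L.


Langmuir isotherm: theta = K*C / (1 + K*C)
K*C = 7.51 * 0.857 = 6.43607
theta = 6.43607 / (1 + 6.43607) = 6.43607 / 7.43607
theta = 0.8655

0.8655


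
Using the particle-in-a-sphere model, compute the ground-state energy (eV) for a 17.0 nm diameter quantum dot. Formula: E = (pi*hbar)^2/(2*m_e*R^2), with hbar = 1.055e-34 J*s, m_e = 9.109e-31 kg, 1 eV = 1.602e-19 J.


Radius R = 17.0/2 = 8.5 nm = 8.5e-09 m
E = (pi * 1.055e-34)^2 / (2 * 9.109e-31 * (8.5e-09)^2)
E(J) = 8.34576e-22
E = E(J) / 1.602e-19 = 0.0052 eV

0.0052


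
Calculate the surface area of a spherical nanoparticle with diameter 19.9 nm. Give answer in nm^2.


Radius r = 19.9/2 = 9.95 nm
Surface area SA = 4 * pi * r^2
SA = 4 * pi * (9.95)^2
SA = 1244.1 nm^2

1244.1


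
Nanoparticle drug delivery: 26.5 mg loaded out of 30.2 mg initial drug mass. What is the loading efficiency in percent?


Drug loading efficiency = (drug loaded / drug initial) * 100
DLE = 26.5 / 30.2 * 100
DLE = 0.8775 * 100
DLE = 87.75%

87.75


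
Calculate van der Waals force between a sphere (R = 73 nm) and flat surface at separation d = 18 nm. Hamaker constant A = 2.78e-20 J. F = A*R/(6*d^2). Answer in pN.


Convert to SI: R = 73 nm = 7.3e-08 m, d = 18 nm = 1.8e-08 m
F = A * R / (6 * d^2)
F = 2.78e-20 * 7.3e-08 / (6 * (1.8e-08)^2)
F = 1.04393e-12 N = 1.044 pN

1.044


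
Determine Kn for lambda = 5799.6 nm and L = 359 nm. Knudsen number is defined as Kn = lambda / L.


Knudsen number Kn = lambda / L
Kn = 5799.6 / 359
Kn = 16.1549

16.1549


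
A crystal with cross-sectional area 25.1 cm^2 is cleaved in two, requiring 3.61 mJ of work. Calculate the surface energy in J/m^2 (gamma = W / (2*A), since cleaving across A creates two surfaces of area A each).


Convert: A = 25.1 cm^2 = 0.00251 m^2, W = 3.61 mJ = 0.00361 J
Cleaving exposes two faces of area A, so total new surface = 2*A and gamma = W / (2*A)
gamma = 0.00361 / (2 * 0.00251)
gamma = 0.719 J/m^2

0.719


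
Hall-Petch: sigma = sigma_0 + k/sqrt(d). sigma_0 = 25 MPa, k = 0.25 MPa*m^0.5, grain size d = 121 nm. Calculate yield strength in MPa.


d = 121 nm = 1.21e-07 m
sqrt(d) = 0.0003478505
Hall-Petch contribution = k / sqrt(d) = 0.25 / 0.0003478505 = 718.7 MPa
sigma = sigma_0 + k/sqrt(d) = 25 + 718.7 = 743.7 MPa

743.7


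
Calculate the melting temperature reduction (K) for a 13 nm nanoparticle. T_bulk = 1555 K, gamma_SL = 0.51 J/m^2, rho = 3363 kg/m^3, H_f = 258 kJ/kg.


Radius R = 13/2 = 6.5 nm = 6.5e-09 m
Convert H_f = 258 kJ/kg = 258000 J/kg
dT = 2 * gamma_SL * T_bulk / (rho * H_f * R)
dT = 2 * 0.51 * 1555 / (3363 * 258000 * 6.5e-09)
dT = 281.2 K

281.2


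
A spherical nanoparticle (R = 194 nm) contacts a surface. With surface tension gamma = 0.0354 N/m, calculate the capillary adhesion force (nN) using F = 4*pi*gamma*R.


Convert radius: R = 194 nm = 1.94e-07 m
F = 4 * pi * gamma * R
F = 4 * pi * 0.0354 * 1.94e-07
F = 8.63008e-08 N = 86.3008 nN

86.3008


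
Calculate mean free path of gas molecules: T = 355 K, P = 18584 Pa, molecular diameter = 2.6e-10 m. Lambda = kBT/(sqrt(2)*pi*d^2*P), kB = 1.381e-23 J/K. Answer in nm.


Mean free path: lambda = kB*T / (sqrt(2) * pi * d^2 * P)
lambda = 1.381e-23 * 355 / (sqrt(2) * pi * (2.6e-10)^2 * 18584)
lambda = 8.78357e-07 m
lambda = 878.36 nm

878.36


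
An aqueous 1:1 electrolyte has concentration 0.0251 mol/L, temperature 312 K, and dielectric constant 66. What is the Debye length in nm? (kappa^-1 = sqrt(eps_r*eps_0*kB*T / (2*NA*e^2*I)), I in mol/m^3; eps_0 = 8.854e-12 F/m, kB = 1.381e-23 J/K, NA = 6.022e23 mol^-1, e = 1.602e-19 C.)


Ionic strength I = 0.0251 * 1^2 * 1000 = 25.1 mol/m^3
kappa^-1 = sqrt(66 * 8.854e-12 * 1.381e-23 * 312 / (2 * 6.022e23 * (1.602e-19)^2 * 25.1))
kappa^-1 = 1.801 nm

1.801


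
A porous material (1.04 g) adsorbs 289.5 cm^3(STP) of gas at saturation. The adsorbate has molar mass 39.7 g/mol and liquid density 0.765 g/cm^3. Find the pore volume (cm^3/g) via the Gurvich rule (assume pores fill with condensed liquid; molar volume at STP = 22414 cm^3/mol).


Moles adsorbed n = V_ads / 22414 = 289.5 / 22414 = 1.291603e-02 mol
Liquid volume V_liq = n * M / rho_liq = 1.291603e-02 * 39.7 / 0.765 = 0.67028 cm^3
Specific pore volume V_pore = V_liq / m_sample = 0.67028 / 1.04
V_pore = 0.6445 cm^3/g

0.6445
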